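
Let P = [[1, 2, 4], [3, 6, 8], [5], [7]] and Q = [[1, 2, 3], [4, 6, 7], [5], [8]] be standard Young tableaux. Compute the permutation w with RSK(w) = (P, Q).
Reverse the RSK construction: for i from n down to 1, find the cell of Q containing i, remove the entry at that cell from P, and reverse-bump it up through P; the value ejected from row 1 is w(i).

Step i=8: Q has 8 at row 4, column 1; remove 7 from row 4 of P and reverse-bump: 7 enters row 3 and ejects 5; 5 enters row 2 and ejects 3; 3 enters row 1 and ejects 2. So w(8) = 2. P is now [[1, 3, 4], [5, 6, 8], [7]].
Step i=7: Q has 7 at row 2, column 3; remove 8 from row 2 of P and reverse-bump: 8 enters row 1 and ejects 4. So w(7) = 4. P is now [[1, 3, 8], [5, 6], [7]].
Step i=6: Q has 6 at row 2, column 2; remove 6 from row 2 of P and reverse-bump: 6 enters row 1 and ejects 3. So w(6) = 3. P is now [[1, 6, 8], [5], [7]].
Step i=5: Q has 5 at row 3, column 1; remove 7 from row 3 of P and reverse-bump: 7 enters row 2 and ejects 5; 5 enters row 1 and ejects 1. So w(5) = 1. P is now [[5, 6, 8], [7]].
Step i=4: Q has 4 at row 2, column 1; remove 7 from row 2 of P and reverse-bump: 7 enters row 1 and ejects 6. So w(4) = 6. P is now [[5, 7, 8]].
Step i=3: Q has 3 at row 1, column 3; remove that cell from P, ejecting 8. So w(3) = 8. P is now [[5, 7]].
Step i=2: Q has 2 at row 1, column 2; remove that cell from P, ejecting 7. So w(2) = 7. P is now [[5]].
Step i=1: Q has 1 at row 1, column 1; remove that cell from P, ejecting 5. So w(1) = 5. P is now [].

So w = 5 7 8 6 1 3 4 2.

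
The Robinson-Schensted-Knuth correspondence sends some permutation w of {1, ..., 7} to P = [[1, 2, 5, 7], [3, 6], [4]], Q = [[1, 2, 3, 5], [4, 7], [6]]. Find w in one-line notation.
1 4 6 3 7 2 5

Reverse the RSK construction: for i from n down to 1, find the cell of Q containing i, remove the entry at that cell from P, and reverse-bump it up through P; the value ejected from row 1 is w(i).

Step i=7: Q has 7 at row 2, column 2; remove 6 from row 2 of P and reverse-bump: 6 enters row 1 and ejects 5. So w(7) = 5. P is now [[1, 2, 6, 7], [3], [4]].
Step i=6: Q has 6 at row 3, column 1; remove 4 from row 3 of P and reverse-bump: 4 enters row 2 and ejects 3; 3 enters row 1 and ejects 2. So w(6) = 2. P is now [[1, 3, 6, 7], [4]].
Step i=5: Q has 5 at row 1, column 4; remove that cell from P, ejecting 7. So w(5) = 7. P is now [[1, 3, 6], [4]].
Step i=4: Q has 4 at row 2, column 1; remove 4 from row 2 of P and reverse-bump: 4 enters row 1 and ejects 3. So w(4) = 3. P is now [[1, 4, 6]].
Step i=3: Q has 3 at row 1, column 3; remove that cell from P, ejecting 6. So w(3) = 6. P is now [[1, 4]].
Step i=2: Q has 2 at row 1, column 2; remove that cell from P, ejecting 4. So w(2) = 4. P is now [[1]].
Step i=1: Q has 1 at row 1, column 1; remove that cell from P, ejecting 1. So w(1) = 1. P is now [].

So w = 1 4 6 3 7 2 5.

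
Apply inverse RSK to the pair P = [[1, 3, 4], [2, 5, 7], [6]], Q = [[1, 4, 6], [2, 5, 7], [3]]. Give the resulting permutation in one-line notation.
Reverse RSK: for i = n, n-1, ..., 1, locate i in Q, remove the corresponding corner cell from P, and reverse-bump its entry up through P; the value ejected from row 1 is w(i).

So w = 6 2 1 5 3 7 4.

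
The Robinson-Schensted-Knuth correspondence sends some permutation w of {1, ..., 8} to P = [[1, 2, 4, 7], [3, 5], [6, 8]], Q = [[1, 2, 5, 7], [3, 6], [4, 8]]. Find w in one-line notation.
1 6 3 2 8 5 7 4

Reverse RSK: for i = n, n-1, ..., 1, locate i in Q, remove the corresponding corner cell from P, and reverse-bump its entry up through P; the value ejected from row 1 is w(i).

So w = 1 6 3 2 8 5 7 4.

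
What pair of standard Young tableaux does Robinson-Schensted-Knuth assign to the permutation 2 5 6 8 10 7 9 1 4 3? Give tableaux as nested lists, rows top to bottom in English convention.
Insert each entry of the permutation into P by Schensted row insertion, recording in Q the position of each new cell.

After inserting 2: P = [[2]].
After inserting 5: P = [[2, 5]].
After inserting 6: P = [[2, 5, 6]].
After inserting 8: P = [[2, 5, 6, 8]].
After inserting 10: P = [[2, 5, 6, 8, 10]].
After inserting 7: P = [[2, 5, 6, 7, 10], [8]].
After inserting 9: P = [[2, 5, 6, 7, 9], [8, 10]].
After inserting 1: P = [[1, 5, 6, 7, 9], [2, 10], [8]].
After inserting 4: P = [[1, 4, 6, 7, 9], [2, 5], [8, 10]].
After inserting 3: P = [[1, 3, 6, 7, 9], [2, 4], [5, 10], [8]].

So P = [[1, 3, 6, 7, 9], [2, 4], [5, 10], [8]], Q = [[1, 2, 3, 4, 5], [6, 7], [8, 9], [10]].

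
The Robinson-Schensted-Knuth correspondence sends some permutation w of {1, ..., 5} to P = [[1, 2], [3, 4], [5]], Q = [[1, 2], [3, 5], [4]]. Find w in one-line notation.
Reverse the RSK construction: for i from n down to 1, find the cell of Q containing i, remove the entry at that cell from P, and reverse-bump it up through P; the value ejected from row 1 is w(i).

Step i=5: Q has 5 at row 2, column 2; remove 4 from row 2 of P and reverse-bump: 4 enters row 1 and ejects 2. So w(5) = 2. P is now [[1, 4], [3], [5]].
Step i=4: Q has 4 at row 3, column 1; remove 5 from row 3 of P and reverse-bump: 5 enters row 2 and ejects 3; 3 enters row 1 and ejects 1. So w(4) = 1. P is now [[3, 4], [5]].
Step i=3: Q has 3 at row 2, column 1; remove 5 from row 2 of P and reverse-bump: 5 enters row 1 and ejects 4. So w(3) = 4. P is now [[3, 5]].
Step i=2: Q has 2 at row 1, column 2; remove that cell from P, ejecting 5. So w(2) = 5. P is now [[3]].
Step i=1: Q has 1 at row 1, column 1; remove that cell from P, ejecting 3. So w(1) = 3. P is now [].

So w = 3 5 4 1 2.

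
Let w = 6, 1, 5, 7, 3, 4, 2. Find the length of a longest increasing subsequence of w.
3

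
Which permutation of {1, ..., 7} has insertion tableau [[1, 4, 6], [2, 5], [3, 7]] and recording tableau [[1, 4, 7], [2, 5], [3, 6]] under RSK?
Reverse the RSK construction: for i from n down to 1, find the cell of Q containing i, remove the entry at that cell from P, and reverse-bump it up through P; the value ejected from row 1 is w(i).

Step i=7: Q has 7 at row 1, column 3; remove that cell from P, ejecting 6. So w(7) = 6. P is now [[1, 4], [2, 5], [3, 7]].
Step i=6: Q has 6 at row 3, column 2; remove 7 from row 3 of P and reverse-bump: 7 enters row 2 and ejects 5; 5 enters row 1 and ejects 4. So w(6) = 4. P is now [[1, 5], [2, 7], [3]].
Step i=5: Q has 5 at row 2, column 2; remove 7 from row 2 of P and reverse-bump: 7 enters row 1 and ejects 5. So w(5) = 5. P is now [[1, 7], [2], [3]].
Step i=4: Q has 4 at row 1, column 2; remove that cell from P, ejecting 7. So w(4) = 7. P is now [[1], [2], [3]].
Step i=3: Q has 3 at row 3, column 1; remove 3 from row 3 of P and reverse-bump: 3 enters row 2 and ejects 2; 2 enters row 1 and ejects 1. So w(3) = 1. P is now [[2], [3]].
Step i=2: Q has 2 at row 2, column 1; remove 3 from row 2 of P and reverse-bump: 3 enters row 1 and ejects 2. So w(2) = 2. P is now [[3]].
Step i=1: Q has 1 at row 1, column 1; remove that cell from P, ejecting 3. So w(1) = 3. P is now [].

So w = 3 2 1 7 5 4 6.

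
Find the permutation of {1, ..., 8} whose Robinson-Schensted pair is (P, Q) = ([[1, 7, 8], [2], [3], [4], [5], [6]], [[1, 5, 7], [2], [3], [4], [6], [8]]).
6 5 4 3 7 2 8 1

Reverse the RSK construction: for i from n down to 1, find the cell of Q containing i, remove the entry at that cell from P, and reverse-bump it up through P; the value ejected from row 1 is w(i).

Step i=8: Q has 8 at row 6, column 1; remove 6 from row 6 of P and reverse-bump: 6 enters row 5 and ejects 5; 5 enters row 4 and ejects 4; 4 enters row 3 and ejects 3; 3 enters row 2 and ejects 2; 2 enters row 1 and ejects 1. So w(8) = 1. P is now [[2, 7, 8], [3], [4], [5], [6]].
Step i=7: Q has 7 at row 1, column 3; remove that cell from P, ejecting 8. So w(7) = 8. P is now [[2, 7], [3], [4], [5], [6]].
Step i=6: Q has 6 at row 5, column 1; remove 6 from row 5 of P and reverse-bump: 6 enters row 4 and ejects 5; 5 enters row 3 and ejects 4; 4 enters row 2 and ejects 3; 3 enters row 1 and ejects 2. So w(6) = 2. P is now [[3, 7], [4], [5], [6]].
Step i=5: Q has 5 at row 1, column 2; remove that cell from P, ejecting 7. So w(5) = 7. P is now [[3], [4], [5], [6]].
Step i=4: Q has 4 at row 4, column 1; remove 6 from row 4 of P and reverse-bump: 6 enters row 3 and ejects 5; 5 enters row 2 and ejects 4; 4 enters row 1 and ejects 3. So w(4) = 3. P is now [[4], [5], [6]].
Step i=3: Q has 3 at row 3, column 1; remove 6 from row 3 of P and reverse-bump: 6 enters row 2 and ejects 5; 5 enters row 1 and ejects 4. So w(3) = 4. P is now [[5], [6]].
Step i=2: Q has 2 at row 2, column 1; remove 6 from row 2 of P and reverse-bump: 6 enters row 1 and ejects 5. So w(2) = 5. P is now [[6]].
Step i=1: Q has 1 at row 1, column 1; remove that cell from P, ejecting 6. So w(1) = 6. P is now [].

So w = 6 5 4 3 7 2 8 1.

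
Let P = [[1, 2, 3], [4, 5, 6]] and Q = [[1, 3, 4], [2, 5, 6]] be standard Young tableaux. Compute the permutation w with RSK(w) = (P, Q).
Reverse the RSK construction: for i from n down to 1, find the cell of Q containing i, remove the entry at that cell from P, and reverse-bump it up through P; the value ejected from row 1 is w(i).

Step i=6: Q has 6 at row 2, column 3; remove 6 from row 2 of P and reverse-bump: 6 enters row 1 and ejects 3. So w(6) = 3. P is now [[1, 2, 6], [4, 5]].
Step i=5: Q has 5 at row 2, column 2; remove 5 from row 2 of P and reverse-bump: 5 enters row 1 and ejects 2. So w(5) = 2. P is now [[1, 5, 6], [4]].
Step i=4: Q has 4 at row 1, column 3; remove that cell from P, ejecting 6. So w(4) = 6. P is now [[1, 5], [4]].
Step i=3: Q has 3 at row 1, column 2; remove that cell from P, ejecting 5. So w(3) = 5. P is now [[1], [4]].
Step i=2: Q has 2 at row 2, column 1; remove 4 from row 2 of P and reverse-bump: 4 enters row 1 and ejects 1. So w(2) = 1. P is now [[4]].
Step i=1: Q has 1 at row 1, column 1; remove that cell from P, ejecting 4. So w(1) = 4. P is now [].

So w = 4 1 5 6 2 3.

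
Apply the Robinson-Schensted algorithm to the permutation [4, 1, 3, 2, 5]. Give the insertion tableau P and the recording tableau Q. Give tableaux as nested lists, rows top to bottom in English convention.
Insert each entry of the permutation into P by Schensted row insertion, recording in Q the position of each new cell.

After inserting 4: P = [[4]].
After inserting 1: P = [[1], [4]].
After inserting 3: P = [[1, 3], [4]].
After inserting 2: P = [[1, 2], [3], [4]].
After inserting 5: P = [[1, 2, 5], [3], [4]].

So P = [[1, 2, 5], [3], [4]], Q = [[1, 3, 5], [2], [4]].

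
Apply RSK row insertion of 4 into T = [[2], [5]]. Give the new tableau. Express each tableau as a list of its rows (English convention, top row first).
4 is larger than every entry of row 1, so it is appended to row 1. The new tableau is [[2, 4], [5]].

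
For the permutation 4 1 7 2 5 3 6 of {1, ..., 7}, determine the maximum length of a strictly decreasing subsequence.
3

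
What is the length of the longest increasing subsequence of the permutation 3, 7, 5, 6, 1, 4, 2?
3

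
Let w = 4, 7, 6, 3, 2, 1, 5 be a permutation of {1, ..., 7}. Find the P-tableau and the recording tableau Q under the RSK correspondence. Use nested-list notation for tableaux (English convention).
Insert each entry of the permutation into P by Schensted row insertion, recording in Q the position of each new cell.

Insert 4: appended to row 1. P = [[4]], Q = [[1]].
Insert 7: appended to row 1. P = [[4, 7]], Q = [[1, 2]].
Insert 6: 6 bumps 7 from row 1; 7 starts row 2. P = [[4, 6], [7]], Q = [[1, 2], [3]].
Insert 3: 3 bumps 4 from row 1; 4 bumps 7 from row 2; 7 starts row 3. P = [[3, 6], [4], [7]], Q = [[1, 2], [3], [4]].
Insert 2: 2 bumps 3 from row 1; 3 bumps 4 from row 2; 4 bumps 7 from row 3; 7 starts row 4. P = [[2, 6], [3], [4], [7]], Q = [[1, 2], [3], [4], [5]].
Insert 1: 1 bumps 2 from row 1; 2 bumps 3 from row 2; 3 bumps 4 from row 3; 4 bumps 7 from row 4; 7 starts row 5. P = [[1, 6], [2], [3], [4], [7]], Q = [[1, 2], [3], [4], [5], [6]].
Insert 5: 5 bumps 6 from row 1; 6 appends to row 2. P = [[1, 5], [2, 6], [3], [4], [7]], Q = [[1, 2], [3, 7], [4], [5], [6]].

So P = [[1, 5], [2, 6], [3], [4], [7]], Q = [[1, 2], [3, 7], [4], [5], [6]].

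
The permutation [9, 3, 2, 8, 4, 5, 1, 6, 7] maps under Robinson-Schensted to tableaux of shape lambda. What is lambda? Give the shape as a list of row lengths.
[5, 2, 1, 1]

Row-insert each entry into an empty tableau.

After inserting 9: P = [[9]].
After inserting 3: P = [[3], [9]].
After inserting 2: P = [[2], [3], [9]].
After inserting 8: P = [[2, 8], [3], [9]].
After inserting 4: P = [[2, 4], [3, 8], [9]].
After inserting 5: P = [[2, 4, 5], [3, 8], [9]].
After inserting 1: P = [[1, 4, 5], [2, 8], [3], [9]].
After inserting 6: P = [[1, 4, 5, 6], [2, 8], [3], [9]].
After inserting 7: P = [[1, 4, 5, 6, 7], [2, 8], [3], [9]].

The final insertion tableau P = [[1, 4, 5, 6, 7], [2, 8], [3], [9]] has shape [5, 2, 1, 1].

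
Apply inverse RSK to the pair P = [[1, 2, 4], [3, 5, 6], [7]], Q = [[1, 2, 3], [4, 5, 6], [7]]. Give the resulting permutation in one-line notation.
3 5 7 1 2 6 4

Reverse RSK: for i = n, n-1, ..., 1, locate i in Q, remove the corresponding corner cell from P, and reverse-bump its entry up through P; the value ejected from row 1 is w(i).

So w = 3 5 7 1 2 6 4.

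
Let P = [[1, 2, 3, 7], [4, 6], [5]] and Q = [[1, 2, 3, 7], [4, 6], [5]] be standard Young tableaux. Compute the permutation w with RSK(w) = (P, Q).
Reverse RSK: for i = n, n-1, ..., 1, locate i in Q, remove the corresponding corner cell from P, and reverse-bump its entry up through P; the value ejected from row 1 is w(i).

So w = 1 5 6 4 2 3 7.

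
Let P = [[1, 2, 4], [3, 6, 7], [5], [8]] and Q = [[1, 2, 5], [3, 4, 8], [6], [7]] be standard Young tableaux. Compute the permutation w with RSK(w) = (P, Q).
5 8 1 6 7 3 2 4

Reverse the RSK construction: for i from n down to 1, find the cell of Q containing i, remove the entry at that cell from P, and reverse-bump it up through P; the value ejected from row 1 is w(i).

Step i=8: Q has 8 at row 2, column 3; remove 7 from row 2 of P and reverse-bump: 7 enters row 1 and ejects 4. So w(8) = 4. P is now [[1, 2, 7], [3, 6], [5], [8]].
Step i=7: Q has 7 at row 4, column 1; remove 8 from row 4 of P and reverse-bump: 8 enters row 3 and ejects 5; 5 enters row 2 and ejects 3; 3 enters row 1 and ejects 2. So w(7) = 2. P is now [[1, 3, 7], [5, 6], [8]].
Step i=6: Q has 6 at row 3, column 1; remove 8 from row 3 of P and reverse-bump: 8 enters row 2 and ejects 6; 6 enters row 1 and ejects 3. So w(6) = 3. P is now [[1, 6, 7], [5, 8]].
Step i=5: Q has 5 at row 1, column 3; remove that cell from P, ejecting 7. So w(5) = 7. P is now [[1, 6], [5, 8]].
Step i=4: Q has 4 at row 2, column 2; remove 8 from row 2 of P and reverse-bump: 8 enters row 1 and ejects 6. So w(4) = 6. P is now [[1, 8], [5]].
Step i=3: Q has 3 at row 2, column 1; remove 5 from row 2 of P and reverse-bump: 5 enters row 1 and ejects 1. So w(3) = 1. P is now [[5, 8]].
Step i=2: Q has 2 at row 1, column 2; remove that cell from P, ejecting 8. So w(2) = 8. P is now [[5]].
Step i=1: Q has 1 at row 1, column 1; remove that cell from P, ejecting 5. So w(1) = 5. P is now [].

So w = 5 8 1 6 7 3 2 4.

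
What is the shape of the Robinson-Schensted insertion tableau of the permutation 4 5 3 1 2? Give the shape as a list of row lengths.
[2, 2, 1]

RSK row insertion gives P = [[1, 2], [3, 5], [4]], which has shape [2, 2, 1].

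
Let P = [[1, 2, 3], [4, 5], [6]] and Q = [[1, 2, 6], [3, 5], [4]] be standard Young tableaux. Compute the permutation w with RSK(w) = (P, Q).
4 6 5 1 2 3

Reverse the RSK construction: for i from n down to 1, find the cell of Q containing i, remove the entry at that cell from P, and reverse-bump it up through P; the value ejected from row 1 is w(i).

Step i=6: Q has 6 at row 1, column 3; remove that cell from P, ejecting 3. So w(6) = 3. P is now [[1, 2], [4, 5], [6]].
Step i=5: Q has 5 at row 2, column 2; remove 5 from row 2 of P and reverse-bump: 5 enters row 1 and ejects 2. So w(5) = 2. P is now [[1, 5], [4], [6]].
Step i=4: Q has 4 at row 3, column 1; remove 6 from row 3 of P and reverse-bump: 6 enters row 2 and ejects 4; 4 enters row 1 and ejects 1. So w(4) = 1. P is now [[4, 5], [6]].
Step i=3: Q has 3 at row 2, column 1; remove 6 from row 2 of P and reverse-bump: 6 enters row 1 and ejects 5. So w(3) = 5. P is now [[4, 6]].
Step i=2: Q has 2 at row 1, column 2; remove that cell from P, ejecting 6. So w(2) = 6. P is now [[4]].
Step i=1: Q has 1 at row 1, column 1; remove that cell from P, ejecting 4. So w(1) = 4. P is now [].

So w = 4 6 5 1 2 3.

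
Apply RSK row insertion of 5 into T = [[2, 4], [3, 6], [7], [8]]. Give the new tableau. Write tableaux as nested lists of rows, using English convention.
5 is larger than every entry of row 1, so it is appended to row 1. The new tableau is [[2, 4, 5], [3, 6], [7], [8]].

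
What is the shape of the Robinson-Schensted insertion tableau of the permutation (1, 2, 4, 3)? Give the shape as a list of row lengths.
[3, 1]

Row-insert each entry into an empty tableau.

After inserting 1: P = [[1]].
After inserting 2: P = [[1, 2]].
After inserting 4: P = [[1, 2, 4]].
After inserting 3: P = [[1, 2, 3], [4]].

The final insertion tableau P = [[1, 2, 3], [4]] has shape [3, 1].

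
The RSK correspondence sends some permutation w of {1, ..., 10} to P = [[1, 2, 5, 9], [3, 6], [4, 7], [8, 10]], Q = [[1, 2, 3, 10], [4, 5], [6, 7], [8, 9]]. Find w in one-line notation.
Reverse the RSK construction: for i from n down to 1, find the cell of Q containing i, remove the entry at that cell from P, and reverse-bump it up through P; the value ejected from row 1 is w(i).

Step i=10: Q has 10 at row 1, column 4; remove that cell from P, ejecting 9. So w(10) = 9. P is now [[1, 2, 5], [3, 6], [4, 7], [8, 10]].
Step i=9: Q has 9 at row 4, column 2; remove 10 from row 4 of P and reverse-bump: 10 enters row 3 and ejects 7; 7 enters row 2 and ejects 6; 6 enters row 1 and ejects 5. So w(9) = 5. P is now [[1, 2, 6], [3, 7], [4, 10], [8]].
Step i=8: Q has 8 at row 4, column 1; remove 8 from row 4 of P and reverse-bump: 8 enters row 3 and ejects 4; 4 enters row 2 and ejects 3; 3 enters row 1 and ejects 2. So w(8) = 2. P is now [[1, 3, 6], [4, 7], [8, 10]].
Step i=7: Q has 7 at row 3, column 2; remove 10 from row 3 of P and reverse-bump: 10 enters row 2 and ejects 7; 7 enters row 1 and ejects 6. So w(7) = 6. P is now [[1, 3, 7], [4, 10], [8]].
Step i=6: Q has 6 at row 3, column 1; remove 8 from row 3 of P and reverse-bump: 8 enters row 2 and ejects 4; 4 enters row 1 and ejects 3. So w(6) = 3. P is now [[1, 4, 7], [8, 10]].
Step i=5: Q has 5 at row 2, column 2; remove 10 from row 2 of P and reverse-bump: 10 enters row 1 and ejects 7. So w(5) = 7. P is now [[1, 4, 10], [8]].
Step i=4: Q has 4 at row 2, column 1; remove 8 from row 2 of P and reverse-bump: 8 enters row 1 and ejects 4. So w(4) = 4. P is now [[1, 8, 10]].
Step i=3: Q has 3 at row 1, column 3; remove that cell from P, ejecting 10. So w(3) = 10. P is now [[1, 8]].
Step i=2: Q has 2 at row 1, column 2; remove that cell from P, ejecting 8. So w(2) = 8. P is now [[1]].
Step i=1: Q has 1 at row 1, column 1; remove that cell from P, ejecting 1. So w(1) = 1. P is now [].

So w = 1 8 10 4 7 3 6 2 5 9.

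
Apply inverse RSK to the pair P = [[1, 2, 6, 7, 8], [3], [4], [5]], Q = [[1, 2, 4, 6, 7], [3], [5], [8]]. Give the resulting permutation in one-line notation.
1 5 4 6 3 7 8 2

Reverse the RSK construction: for i from n down to 1, find the cell of Q containing i, remove the entry at that cell from P, and reverse-bump it up through P; the value ejected from row 1 is w(i).

Step i=8: Q has 8 at row 4, column 1; remove 5 from row 4 of P and reverse-bump: 5 enters row 3 and ejects 4; 4 enters row 2 and ejects 3; 3 enters row 1 and ejects 2. So w(8) = 2. P is now [[1, 3, 6, 7, 8], [4], [5]].
Step i=7: Q has 7 at row 1, column 5; remove that cell from P, ejecting 8. So w(7) = 8. P is now [[1, 3, 6, 7], [4], [5]].
Step i=6: Q has 6 at row 1, column 4; remove that cell from P, ejecting 7. So w(6) = 7. P is now [[1, 3, 6], [4], [5]].
Step i=5: Q has 5 at row 3, column 1; remove 5 from row 3 of P and reverse-bump: 5 enters row 2 and ejects 4; 4 enters row 1 and ejects 3. So w(5) = 3. P is now [[1, 4, 6], [5]].
Step i=4: Q has 4 at row 1, column 3; remove that cell from P, ejecting 6. So w(4) = 6. P is now [[1, 4], [5]].
Step i=3: Q has 3 at row 2, column 1; remove 5 from row 2 of P and reverse-bump: 5 enters row 1 and ejects 4. So w(3) = 4. P is now [[1, 5]].
Step i=2: Q has 2 at row 1, column 2; remove that cell from P, ejecting 5. So w(2) = 5. P is now [[1]].
Step i=1: Q has 1 at row 1, column 1; remove that cell from P, ejecting 1. So w(1) = 1. P is now [].

So w = 1 5 4 6 3 7 8 2.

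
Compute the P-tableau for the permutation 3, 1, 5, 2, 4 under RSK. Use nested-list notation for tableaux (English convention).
Insert 3: appended to row 1. P = [[3]].
Insert 1: 1 bumps 3 from row 1; 3 starts row 2. P = [[1], [3]].
Insert 5: appended to row 1. P = [[1, 5], [3]].
Insert 2: 2 bumps 5 from row 1; 5 appends to row 2. P = [[1, 2], [3, 5]].
Insert 4: appended to row 1. P = [[1, 2, 4], [3, 5]].

So P = [[1, 2, 4], [3, 5]].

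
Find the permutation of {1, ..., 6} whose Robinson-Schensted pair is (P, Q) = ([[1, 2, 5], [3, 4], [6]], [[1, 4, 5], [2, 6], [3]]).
6 3 1 4 5 2

Reverse the RSK construction: for i from n down to 1, find the cell of Q containing i, remove the entry at that cell from P, and reverse-bump it up through P; the value ejected from row 1 is w(i).

Step i=6: Q has 6 at row 2, column 2; remove 4 from row 2 of P and reverse-bump: 4 enters row 1 and ejects 2. So w(6) = 2. P is now [[1, 4, 5], [3], [6]].
Step i=5: Q has 5 at row 1, column 3; remove that cell from P, ejecting 5. So w(5) = 5. P is now [[1, 4], [3], [6]].
Step i=4: Q has 4 at row 1, column 2; remove that cell from P, ejecting 4. So w(4) = 4. P is now [[1], [3], [6]].
Step i=3: Q has 3 at row 3, column 1; remove 6 from row 3 of P and reverse-bump: 6 enters row 2 and ejects 3; 3 enters row 1 and ejects 1. So w(3) = 1. P is now [[3], [6]].
Step i=2: Q has 2 at row 2, column 1; remove 6 from row 2 of P and reverse-bump: 6 enters row 1 and ejects 3. So w(2) = 3. P is now [[6]].
Step i=1: Q has 1 at row 1, column 1; remove that cell from P, ejecting 6. So w(1) = 6. P is now [].

So w = 6 3 1 4 5 2.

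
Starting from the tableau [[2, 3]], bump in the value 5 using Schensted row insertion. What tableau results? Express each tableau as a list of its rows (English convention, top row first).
[[2, 3, 5]]

5 is larger than every entry of row 1, so it is appended to row 1. The new tableau is [[2, 3, 5]].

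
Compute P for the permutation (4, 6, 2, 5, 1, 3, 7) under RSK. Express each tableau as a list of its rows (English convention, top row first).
P = [[1, 3, 7], [2, 5], [4, 6]]

After inserting 4: P = [[4]].
After inserting 6: P = [[4, 6]].
After inserting 2: P = [[2, 6], [4]].
After inserting 5: P = [[2, 5], [4, 6]].
After inserting 1: P = [[1, 5], [2, 6], [4]].
After inserting 3: P = [[1, 3], [2, 5], [4, 6]].
After inserting 7: P = [[1, 3, 7], [2, 5], [4, 6]].

So P = [[1, 3, 7], [2, 5], [4, 6]].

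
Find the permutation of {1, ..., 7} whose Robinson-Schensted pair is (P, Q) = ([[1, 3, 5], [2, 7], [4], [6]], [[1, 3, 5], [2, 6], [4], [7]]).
6 2 4 3 7 5 1

Reverse the RSK construction: for i from n down to 1, find the cell of Q containing i, remove the entry at that cell from P, and reverse-bump it up through P; the value ejected from row 1 is w(i).

Step i=7: Q has 7 at row 4, column 1; remove 6 from row 4 of P and reverse-bump: 6 enters row 3 and ejects 4; 4 enters row 2 and ejects 2; 2 enters row 1 and ejects 1. So w(7) = 1. P is now [[2, 3, 5], [4, 7], [6]].
Step i=6: Q has 6 at row 2, column 2; remove 7 from row 2 of P and reverse-bump: 7 enters row 1 and ejects 5. So w(6) = 5. P is now [[2, 3, 7], [4], [6]].
Step i=5: Q has 5 at row 1, column 3; remove that cell from P, ejecting 7. So w(5) = 7. P is now [[2, 3], [4], [6]].
Step i=4: Q has 4 at row 3, column 1; remove 6 from row 3 of P and reverse-bump: 6 enters row 2 and ejects 4; 4 enters row 1 and ejects 3. So w(4) = 3. P is now [[2, 4], [6]].
Step i=3: Q has 3 at row 1, column 2; remove that cell from P, ejecting 4. So w(3) = 4. P is now [[2], [6]].
Step i=2: Q has 2 at row 2, column 1; remove 6 from row 2 of P and reverse-bump: 6 enters row 1 and ejects 2. So w(2) = 2. P is now [[6]].
Step i=1: Q has 1 at row 1, column 1; remove that cell from P, ejecting 6. So w(1) = 6. P is now [].

So w = 6 2 4 3 7 5 1.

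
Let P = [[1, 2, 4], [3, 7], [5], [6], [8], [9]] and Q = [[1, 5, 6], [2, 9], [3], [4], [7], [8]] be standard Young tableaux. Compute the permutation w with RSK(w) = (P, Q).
Reverse the RSK construction: for i from n down to 1, find the cell of Q containing i, remove the entry at that cell from P, and reverse-bump it up through P; the value ejected from row 1 is w(i).

Step i=9: Q has 9 at row 2, column 2; remove 7 from row 2 of P and reverse-bump: 7 enters row 1 and ejects 4. So w(9) = 4. P is now [[1, 2, 7], [3], [5], [6], [8], [9]].
Step i=8: Q has 8 at row 6, column 1; remove 9 from row 6 of P and reverse-bump: 9 enters row 5 and ejects 8; 8 enters row 4 and ejects 6; 6 enters row 3 and ejects 5; 5 enters row 2 and ejects 3; 3 enters row 1 and ejects 2. So w(8) = 2. P is now [[1, 3, 7], [5], [6], [8], [9]].
Step i=7: Q has 7 at row 5, column 1; remove 9 from row 5 of P and reverse-bump: 9 enters row 4 and ejects 8; 8 enters row 3 and ejects 6; 6 enters row 2 and ejects 5; 5 enters row 1 and ejects 3. So w(7) = 3. P is now [[1, 5, 7], [6], [8], [9]].
Step i=6: Q has 6 at row 1, column 3; remove that cell from P, ejecting 7. So w(6) = 7. P is now [[1, 5], [6], [8], [9]].
Step i=5: Q has 5 at row 1, column 2; remove that cell from P, ejecting 5. So w(5) = 5. P is now [[1], [6], [8], [9]].
Step i=4: Q has 4 at row 4, column 1; remove 9 from row 4 of P and reverse-bump: 9 enters row 3 and ejects 8; 8 enters row 2 and ejects 6; 6 enters row 1 and ejects 1. So w(4) = 1. P is now [[6], [8], [9]].
Step i=3: Q has 3 at row 3, column 1; remove 9 from row 3 of P and reverse-bump: 9 enters row 2 and ejects 8; 8 enters row 1 and ejects 6. So w(3) = 6. P is now [[8], [9]].
Step i=2: Q has 2 at row 2, column 1; remove 9 from row 2 of P and reverse-bump: 9 enters row 1 and ejects 8. So w(2) = 8. P is now [[9]].
Step i=1: Q has 1 at row 1, column 1; remove that cell from P, ejecting 9. So w(1) = 9. P is now [].

So w = 9 8 6 1 5 7 3 2 4.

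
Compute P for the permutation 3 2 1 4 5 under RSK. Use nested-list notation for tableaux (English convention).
Insert 3: appended to row 1. P = [[3]].
Insert 2: 2 bumps 3 from row 1; 3 starts row 2. P = [[2], [3]].
Insert 1: 1 bumps 2 from row 1; 2 bumps 3 from row 2; 3 starts row 3. P = [[1], [2], [3]].
Insert 4: appended to row 1. P = [[1, 4], [2], [3]].
Insert 5: appended to row 1. P = [[1, 4, 5], [2], [3]].

So P = [[1, 4, 5], [2], [3]].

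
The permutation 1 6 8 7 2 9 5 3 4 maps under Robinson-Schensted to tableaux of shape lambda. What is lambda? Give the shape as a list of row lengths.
Row-insert each entry into an empty tableau.

After inserting 1: P = [[1]].
After inserting 6: P = [[1, 6]].
After inserting 8: P = [[1, 6, 8]].
After inserting 7: P = [[1, 6, 7], [8]].
After inserting 2: P = [[1, 2, 7], [6], [8]].
After inserting 9: P = [[1, 2, 7, 9], [6], [8]].
After inserting 5: P = [[1, 2, 5, 9], [6, 7], [8]].
After inserting 3: P = [[1, 2, 3, 9], [5, 7], [6], [8]].
After inserting 4: P = [[1, 2, 3, 4], [5, 7, 9], [6], [8]].

The final insertion tableau P = [[1, 2, 3, 4], [5, 7, 9], [6], [8]] has shape [4, 3, 1, 1].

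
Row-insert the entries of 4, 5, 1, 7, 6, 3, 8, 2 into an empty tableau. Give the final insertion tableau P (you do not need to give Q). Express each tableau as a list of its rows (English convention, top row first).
P = [[1, 2, 6, 8], [3, 5], [4], [7]]

Insert 4: appended to row 1. P = [[4]].
Insert 5: appended to row 1. P = [[4, 5]].
Insert 1: 1 bumps 4 from row 1; 4 starts row 2. P = [[1, 5], [4]].
Insert 7: appended to row 1. P = [[1, 5, 7], [4]].
Insert 6: 6 bumps 7 from row 1; 7 appends to row 2. P = [[1, 5, 6], [4, 7]].
Insert 3: 3 bumps 5 from row 1; 5 bumps 7 from row 2; 7 starts row 3. P = [[1, 3, 6], [4, 5], [7]].
Insert 8: appended to row 1. P = [[1, 3, 6, 8], [4, 5], [7]].
Insert 2: 2 bumps 3 from row 1; 3 bumps 4 from row 2; 4 bumps 7 from row 3; 7 starts row 4. P = [[1, 2, 6, 8], [3, 5], [4], [7]].

So P = [[1, 2, 6, 8], [3, 5], [4], [7]].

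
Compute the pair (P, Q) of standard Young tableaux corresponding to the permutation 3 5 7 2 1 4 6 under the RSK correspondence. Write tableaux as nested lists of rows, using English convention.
P = [[1, 4, 6], [2, 5, 7], [3]], Q = [[1, 2, 3], [4, 6, 7], [5]]

Insert each entry of the permutation into P by Schensted row insertion, recording in Q the position of each new cell.

Insert 3: appended to row 1. P = [[3]], Q = [[1]].
Insert 5: appended to row 1. P = [[3, 5]], Q = [[1, 2]].
Insert 7: appended to row 1. P = [[3, 5, 7]], Q = [[1, 2, 3]].
Insert 2: 2 bumps 3 from row 1; 3 starts row 2. P = [[2, 5, 7], [3]], Q = [[1, 2, 3], [4]].
Insert 1: 1 bumps 2 from row 1; 2 bumps 3 from row 2; 3 starts row 3. P = [[1, 5, 7], [2], [3]], Q = [[1, 2, 3], [4], [5]].
Insert 4: 4 bumps 5 from row 1; 5 appends to row 2. P = [[1, 4, 7], [2, 5], [3]], Q = [[1, 2, 3], [4, 6], [5]].
Insert 6: 6 bumps 7 from row 1; 7 appends to row 2. P = [[1, 4, 6], [2, 5, 7], [3]], Q = [[1, 2, 3], [4, 6, 7], [5]].

So P = [[1, 4, 6], [2, 5, 7], [3]], Q = [[1, 2, 3], [4, 6, 7], [5]].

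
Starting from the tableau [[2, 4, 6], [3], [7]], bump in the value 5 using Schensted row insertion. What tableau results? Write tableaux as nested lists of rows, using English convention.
In row 1, 5 replaces 6 (the leftmost entry greater than 5); 6 is bumped to row 2. 6 is appended to row 2. The new tableau is [[2, 4, 5], [3, 6], [7]].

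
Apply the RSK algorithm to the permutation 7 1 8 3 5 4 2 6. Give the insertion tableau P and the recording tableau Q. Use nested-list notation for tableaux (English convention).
P = [[1, 2, 4, 6], [3, 8], [5], [7]], Q = [[1, 3, 5, 8], [2, 4], [6], [7]]

Insert each entry of the permutation into P by Schensted row insertion, recording in Q the position of each new cell.

Insert 7: appended to row 1. P = [[7]], Q = [[1]].
Insert 1: 1 bumps 7 from row 1; 7 starts row 2. P = [[1], [7]], Q = [[1], [2]].
Insert 8: appended to row 1. P = [[1, 8], [7]], Q = [[1, 3], [2]].
Insert 3: 3 bumps 8 from row 1; 8 appends to row 2. P = [[1, 3], [7, 8]], Q = [[1, 3], [2, 4]].
Insert 5: appended to row 1. P = [[1, 3, 5], [7, 8]], Q = [[1, 3, 5], [2, 4]].
Insert 4: 4 bumps 5 from row 1; 5 bumps 7 from row 2; 7 starts row 3. P = [[1, 3, 4], [5, 8], [7]], Q = [[1, 3, 5], [2, 4], [6]].
Insert 2: 2 bumps 3 from row 1; 3 bumps 5 from row 2; 5 bumps 7 from row 3; 7 starts row 4. P = [[1, 2, 4], [3, 8], [5], [7]], Q = [[1, 3, 5], [2, 4], [6], [7]].
Insert 6: appended to row 1. P = [[1, 2, 4, 6], [3, 8], [5], [7]], Q = [[1, 3, 5, 8], [2, 4], [6], [7]].

So P = [[1, 2, 4, 6], [3, 8], [5], [7]], Q = [[1, 3, 5, 8], [2, 4], [6], [7]].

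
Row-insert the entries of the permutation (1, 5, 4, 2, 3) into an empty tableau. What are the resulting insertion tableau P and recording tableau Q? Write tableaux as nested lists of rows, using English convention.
Insert each entry of the permutation into P by Schensted row insertion, recording in Q the position of each new cell.

Insert 1: appended to row 1. P = [[1]], Q = [[1]].
Insert 5: appended to row 1. P = [[1, 5]], Q = [[1, 2]].
Insert 4: 4 bumps 5 from row 1; 5 starts row 2. P = [[1, 4], [5]], Q = [[1, 2], [3]].
Insert 2: 2 bumps 4 from row 1; 4 bumps 5 from row 2; 5 starts row 3. P = [[1, 2], [4], [5]], Q = [[1, 2], [3], [4]].
Insert 3: appended to row 1. P = [[1, 2, 3], [4], [5]], Q = [[1, 2, 5], [3], [4]].

So P = [[1, 2, 3], [4], [5]], Q = [[1, 2, 5], [3], [4]].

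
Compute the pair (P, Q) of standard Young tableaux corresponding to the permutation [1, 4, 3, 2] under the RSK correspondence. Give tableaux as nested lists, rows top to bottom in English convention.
P = [[1, 2], [3], [4]], Q = [[1, 2], [3], [4]]

Insert each entry of the permutation into P by Schensted row insertion, recording in Q the position of each new cell.

Insert 1: appended to row 1. P = [[1]], Q = [[1]].
Insert 4: appended to row 1. P = [[1, 4]], Q = [[1, 2]].
Insert 3: 3 bumps 4 from row 1; 4 starts row 2. P = [[1, 3], [4]], Q = [[1, 2], [3]].
Insert 2: 2 bumps 3 from row 1; 3 bumps 4 from row 2; 4 starts row 3. P = [[1, 2], [3], [4]], Q = [[1, 2], [3], [4]].

So P = [[1, 2], [3], [4]], Q = [[1, 2], [3], [4]].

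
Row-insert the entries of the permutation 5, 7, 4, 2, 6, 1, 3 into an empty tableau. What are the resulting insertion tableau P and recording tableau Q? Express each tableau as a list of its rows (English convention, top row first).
Insert each entry of the permutation into P by Schensted row insertion, recording in Q the position of each new cell.

Insert 5: appended to row 1. P = [[5]].
Insert 7: appended to row 1. P = [[5, 7]].
Insert 4: 4 bumps 5 from row 1; 5 starts row 2. P = [[4, 7], [5]].
Insert 2: 2 bumps 4 from row 1; 4 bumps 5 from row 2; 5 starts row 3. P = [[2, 7], [4], [5]].
Insert 6: 6 bumps 7 from row 1; 7 appends to row 2. P = [[2, 6], [4, 7], [5]].
Insert 1: 1 bumps 2 from row 1; 2 bumps 4 from row 2; 4 bumps 5 from row 3; 5 starts row 4. P = [[1, 6], [2, 7], [4], [5]].
Insert 3: 3 bumps 6 from row 1; 6 bumps 7 from row 2; 7 appends to row 3. P = [[1, 3], [2, 6], [4, 7], [5]].

So P = [[1, 3], [2, 6], [4, 7], [5]], Q = [[1, 2], [3, 5], [4, 7], [6]].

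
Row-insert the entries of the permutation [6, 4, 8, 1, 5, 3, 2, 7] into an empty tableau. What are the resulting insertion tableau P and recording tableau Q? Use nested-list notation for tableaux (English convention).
P = [[1, 2, 7], [3, 5], [4, 8], [6]], Q = [[1, 3, 8], [2, 5], [4, 6], [7]]

Insert each entry of the permutation into P by Schensted row insertion, recording in Q the position of each new cell.

Insert 6: appended to row 1. P = [[6]], Q = [[1]].
Insert 4: 4 bumps 6 from row 1; 6 starts row 2. P = [[4], [6]], Q = [[1], [2]].
Insert 8: appended to row 1. P = [[4, 8], [6]], Q = [[1, 3], [2]].
Insert 1: 1 bumps 4 from row 1; 4 bumps 6 from row 2; 6 starts row 3. P = [[1, 8], [4], [6]], Q = [[1, 3], [2], [4]].
Insert 5: 5 bumps 8 from row 1; 8 appends to row 2. P = [[1, 5], [4, 8], [6]], Q = [[1, 3], [2, 5], [4]].
Insert 3: 3 bumps 5 from row 1; 5 bumps 8 from row 2; 8 appends to row 3. P = [[1, 3], [4, 5], [6, 8]], Q = [[1, 3], [2, 5], [4, 6]].
Insert 2: 2 bumps 3 from row 1; 3 bumps 4 from row 2; 4 bumps 6 from row 3; 6 starts row 4. P = [[1, 2], [3, 5], [4, 8], [6]], Q = [[1, 3], [2, 5], [4, 6], [7]].
Insert 7: appended to row 1. P = [[1, 2, 7], [3, 5], [4, 8], [6]], Q = [[1, 3, 8], [2, 5], [4, 6], [7]].

So P = [[1, 2, 7], [3, 5], [4, 8], [6]], Q = [[1, 3, 8], [2, 5], [4, 6], [7]].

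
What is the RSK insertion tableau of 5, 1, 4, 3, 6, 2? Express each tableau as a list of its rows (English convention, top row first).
Insert 5: appended to row 1. P = [[5]].
Insert 1: 1 bumps 5 from row 1; 5 starts row 2. P = [[1], [5]].
Insert 4: appended to row 1. P = [[1, 4], [5]].
Insert 3: 3 bumps 4 from row 1; 4 bumps 5 from row 2; 5 starts row 3. P = [[1, 3], [4], [5]].
Insert 6: appended to row 1. P = [[1, 3, 6], [4], [5]].
Insert 2: 2 bumps 3 from row 1; 3 bumps 4 from row 2; 4 bumps 5 from row 3; 5 starts row 4. P = [[1, 2, 6], [3], [4], [5]].

So P = [[1, 2, 6], [3], [4], [5]].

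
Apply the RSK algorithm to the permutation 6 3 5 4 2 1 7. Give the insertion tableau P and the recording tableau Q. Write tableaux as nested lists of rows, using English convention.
Insert each entry of the permutation into P by Schensted row insertion, recording in Q the position of each new cell.

Insert 6: appended to row 1. P = [[6]].
Insert 3: 3 bumps 6 from row 1; 6 starts row 2. P = [[3], [6]].
Insert 5: appended to row 1. P = [[3, 5], [6]].
Insert 4: 4 bumps 5 from row 1; 5 bumps 6 from row 2; 6 starts row 3. P = [[3, 4], [5], [6]].
Insert 2: 2 bumps 3 from row 1; 3 bumps 5 from row 2; 5 bumps 6 from row 3; 6 starts row 4. P = [[2, 4], [3], [5], [6]].
Insert 1: 1 bumps 2 from row 1; 2 bumps 3 from row 2; 3 bumps 5 from row 3; 5 bumps 6 from row 4; 6 starts row 5. P = [[1, 4], [2], [3], [5], [6]].
Insert 7: appended to row 1. P = [[1, 4, 7], [2], [3], [5], [6]].

So P = [[1, 4, 7], [2], [3], [5], [6]], Q = [[1, 3, 7], [2], [4], [5], [6]].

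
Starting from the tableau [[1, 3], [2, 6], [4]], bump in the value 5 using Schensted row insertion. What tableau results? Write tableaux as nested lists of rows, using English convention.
5 is larger than every entry of row 1, so it is appended to row 1. The new tableau is [[1, 3, 5], [2, 6], [4]].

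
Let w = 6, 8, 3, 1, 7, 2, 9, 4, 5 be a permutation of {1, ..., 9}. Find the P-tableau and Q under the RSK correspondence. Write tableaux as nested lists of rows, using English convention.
Insert each entry of the permutation into P by Schensted row insertion, recording in Q the position of each new cell.

Insert 6: appended to row 1. P = [[6]].
Insert 8: appended to row 1. P = [[6, 8]].
Insert 3: 3 bumps 6 from row 1; 6 starts row 2. P = [[3, 8], [6]].
Insert 1: 1 bumps 3 from row 1; 3 bumps 6 from row 2; 6 starts row 3. P = [[1, 8], [3], [6]].
Insert 7: 7 bumps 8 from row 1; 8 appends to row 2. P = [[1, 7], [3, 8], [6]].
Insert 2: 2 bumps 7 from row 1; 7 bumps 8 from row 2; 8 appends to row 3. P = [[1, 2], [3, 7], [6, 8]].
Insert 9: appended to row 1. P = [[1, 2, 9], [3, 7], [6, 8]].
Insert 4: 4 bumps 9 from row 1; 9 appends to row 2. P = [[1, 2, 4], [3, 7, 9], [6, 8]].
Insert 5: appended to row 1. P = [[1, 2, 4, 5], [3, 7, 9], [6, 8]].

So P = [[1, 2, 4, 5], [3, 7, 9], [6, 8]], Q = [[1, 2, 7, 9], [3, 5, 8], [4, 6]].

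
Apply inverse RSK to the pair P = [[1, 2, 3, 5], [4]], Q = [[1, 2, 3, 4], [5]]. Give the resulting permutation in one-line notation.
1 2 4 5 3

Reverse RSK: for i = n, n-1, ..., 1, locate i in Q, remove the corresponding corner cell from P, and reverse-bump its entry up through P; the value ejected from row 1 is w(i).

So w = 1 2 4 5 3.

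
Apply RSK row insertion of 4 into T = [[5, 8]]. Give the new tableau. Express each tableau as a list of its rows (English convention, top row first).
In row 1, 4 replaces 5 (the leftmost entry greater than 4); 5 is bumped to row 2. 5 starts a new row 2. The new tableau is [[4, 8], [5]].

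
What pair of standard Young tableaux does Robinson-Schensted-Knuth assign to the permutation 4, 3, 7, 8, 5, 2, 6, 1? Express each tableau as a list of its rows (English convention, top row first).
Insert each entry of the permutation into P by Schensted row insertion, recording in Q the position of each new cell.

Insert 4: appended to row 1. P = [[4]], Q = [[1]].
Insert 3: 3 bumps 4 from row 1; 4 starts row 2. P = [[3], [4]], Q = [[1], [2]].
Insert 7: appended to row 1. P = [[3, 7], [4]], Q = [[1, 3], [2]].
Insert 8: appended to row 1. P = [[3, 7, 8], [4]], Q = [[1, 3, 4], [2]].
Insert 5: 5 bumps 7 from row 1; 7 appends to row 2. P = [[3, 5, 8], [4, 7]], Q = [[1, 3, 4], [2, 5]].
Insert 2: 2 bumps 3 from row 1; 3 bumps 4 from row 2; 4 starts row 3. P = [[2, 5, 8], [3, 7], [4]], Q = [[1, 3, 4], [2, 5], [6]].
Insert 6: 6 bumps 8 from row 1; 8 appends to row 2. P = [[2, 5, 6], [3, 7, 8], [4]], Q = [[1, 3, 4], [2, 5, 7], [6]].
Insert 1: 1 bumps 2 from row 1; 2 bumps 3 from row 2; 3 bumps 4 from row 3; 4 starts row 4. P = [[1, 5, 6], [2, 7, 8], [3], [4]], Q = [[1, 3, 4], [2, 5, 7], [6], [8]].

So P = [[1, 5, 6], [2, 7, 8], [3], [4]], Q = [[1, 3, 4], [2, 5, 7], [6], [8]].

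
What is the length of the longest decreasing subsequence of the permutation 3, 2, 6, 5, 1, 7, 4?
3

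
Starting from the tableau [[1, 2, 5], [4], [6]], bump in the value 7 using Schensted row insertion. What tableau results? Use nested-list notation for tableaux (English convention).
7 is larger than every entry of row 1, so it is appended to row 1. The new tableau is [[1, 2, 5, 7], [4], [6]].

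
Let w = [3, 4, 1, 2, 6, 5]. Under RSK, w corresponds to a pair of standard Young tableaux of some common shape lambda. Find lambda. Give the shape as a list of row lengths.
Row-insert each entry into an empty tableau.

After inserting 3: P = [[3]].
After inserting 4: P = [[3, 4]].
After inserting 1: P = [[1, 4], [3]].
After inserting 2: P = [[1, 2], [3, 4]].
After inserting 6: P = [[1, 2, 6], [3, 4]].
After inserting 5: P = [[1, 2, 5], [3, 4, 6]].

The final insertion tableau P = [[1, 2, 5], [3, 4, 6]] has shape [3, 3].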